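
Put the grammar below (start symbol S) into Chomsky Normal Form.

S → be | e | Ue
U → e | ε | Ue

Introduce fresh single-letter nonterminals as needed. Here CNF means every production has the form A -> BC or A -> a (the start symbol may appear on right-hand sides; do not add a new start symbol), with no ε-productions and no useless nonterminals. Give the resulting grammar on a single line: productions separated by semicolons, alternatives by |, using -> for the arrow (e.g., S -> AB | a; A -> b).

Nullable: {U}; after ε-elimination: S -> e | Ue | be; U -> e | Ue.
No unit productions to eliminate.
TERM: introduce B -> b, A -> e and substitute in every rule of length ≥2.

S -> e | BA | UA; A -> e; B -> b; U -> e | UA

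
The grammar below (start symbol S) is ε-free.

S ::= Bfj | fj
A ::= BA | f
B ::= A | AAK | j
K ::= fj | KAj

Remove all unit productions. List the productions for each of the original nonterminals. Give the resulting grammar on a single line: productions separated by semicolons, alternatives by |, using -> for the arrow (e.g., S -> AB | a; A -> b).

S -> fj | Bfj; A -> f | BA; B -> f | j | BA | AAK; K -> fj | KAj

Unit productions: B->A.
Unit pairs (A ⇒* B via units): (B,A).
S: inherits non-unit rules of {S} → Bfj | fj.
A: inherits non-unit rules of {A} → BA | f.
B: inherits non-unit rules of {A, B} → AAK | BA | f | j.
K: inherits non-unit rules of {K} → KAj | fj.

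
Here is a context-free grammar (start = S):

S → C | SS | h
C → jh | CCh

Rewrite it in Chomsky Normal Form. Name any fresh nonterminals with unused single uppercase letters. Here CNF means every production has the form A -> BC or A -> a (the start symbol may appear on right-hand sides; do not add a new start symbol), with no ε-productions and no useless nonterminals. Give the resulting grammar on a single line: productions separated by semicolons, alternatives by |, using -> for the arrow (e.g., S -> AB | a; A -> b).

S -> h | BA | CE | SS; A -> h; B -> j; C -> BA | CD; D -> CA; E -> CA

No ε-productions.
After unit-elimination: S -> h | SS | jh | CCh; C -> jh | CCh.
TERM: introduce A -> h, B -> j and substitute in every rule of length ≥2.
BIN: C -> CCA becomes C -> CD, D -> CA; S -> CCA becomes S -> CE, E -> CA.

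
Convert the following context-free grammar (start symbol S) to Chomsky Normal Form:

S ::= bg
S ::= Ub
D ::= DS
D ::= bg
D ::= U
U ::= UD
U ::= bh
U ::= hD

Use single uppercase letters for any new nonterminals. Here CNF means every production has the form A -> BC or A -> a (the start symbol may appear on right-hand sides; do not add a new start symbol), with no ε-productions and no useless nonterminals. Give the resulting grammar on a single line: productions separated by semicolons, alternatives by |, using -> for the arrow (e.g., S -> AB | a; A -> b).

No ε-productions.
After unit-elimination: S -> Ub | bg; D -> DS | UD | bg | bh | hD; U -> UD | bh | hD.
TERM: introduce A -> b, B -> g, C -> h and substitute in every rule of length ≥2.

S -> AB | UA; A -> b; B -> g; C -> h; D -> AB | AC | CD | DS | UD; U -> AC | CD | UD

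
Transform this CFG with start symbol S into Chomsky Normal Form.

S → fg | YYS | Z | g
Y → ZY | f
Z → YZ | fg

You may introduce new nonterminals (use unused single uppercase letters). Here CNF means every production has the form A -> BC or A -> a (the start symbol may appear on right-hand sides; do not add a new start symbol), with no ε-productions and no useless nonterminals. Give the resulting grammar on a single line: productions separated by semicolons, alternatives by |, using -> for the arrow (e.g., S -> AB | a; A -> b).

No ε-productions.
After unit-elimination: S -> g | YZ | fg | YYS; Y -> f | ZY; Z -> YZ | fg.
TERM: introduce A -> f, B -> g and substitute in every rule of length ≥2.
BIN: S -> YYS becomes S -> YC, C -> YS.

S -> g | AB | YC | YZ; A -> f; B -> g; C -> YS; Y -> f | ZY; Z -> AB | YZ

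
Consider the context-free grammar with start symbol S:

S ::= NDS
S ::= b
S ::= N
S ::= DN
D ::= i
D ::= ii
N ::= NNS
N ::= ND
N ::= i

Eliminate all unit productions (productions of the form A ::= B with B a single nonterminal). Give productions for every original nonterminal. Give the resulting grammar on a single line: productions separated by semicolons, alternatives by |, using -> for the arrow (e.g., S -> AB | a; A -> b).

S -> b | i | DN | ND | NDS | NNS; D -> i | ii; N -> i | ND | NNS

Unit productions: S->N.
Unit pairs (A ⇒* B via units): (S,N).
S: inherits non-unit rules of {N, S} → DN | ND | NDS | NNS | b | i.
D: inherits non-unit rules of {D} → i | ii.
N: inherits non-unit rules of {N} → ND | NNS | i.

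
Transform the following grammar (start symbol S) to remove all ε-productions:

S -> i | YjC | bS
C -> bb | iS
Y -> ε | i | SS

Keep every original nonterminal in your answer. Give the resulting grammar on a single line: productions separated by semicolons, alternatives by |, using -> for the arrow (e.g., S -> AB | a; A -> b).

S -> i | bS | jC | YjC; C -> bb | iS; Y -> i | SS

Nullable set: {Y}.
S -> YjC: Y nullable, giving YjC | jC.
Drop Y -> ε.
Unchanged (no nullable symbols): S -> bS; S -> i; C -> bb; C -> iS; Y -> SS; Y -> i.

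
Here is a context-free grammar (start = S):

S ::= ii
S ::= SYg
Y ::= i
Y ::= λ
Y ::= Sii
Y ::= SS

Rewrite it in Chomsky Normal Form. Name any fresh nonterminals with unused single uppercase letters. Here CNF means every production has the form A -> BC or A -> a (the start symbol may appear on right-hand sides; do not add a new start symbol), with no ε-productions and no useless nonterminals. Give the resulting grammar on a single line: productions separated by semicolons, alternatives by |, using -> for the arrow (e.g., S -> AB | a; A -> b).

Nullable: {Y}; after ε-elimination: S -> Sg | ii | SYg; Y -> i | SS | Sii.
No unit productions to eliminate.
TERM: introduce A -> g, B -> i and substitute in every rule of length ≥2.
BIN: S -> SYA becomes S -> SC, C -> YA; Y -> SBB becomes Y -> SD, D -> BB.

S -> BB | SA | SC; A -> g; B -> i; C -> YA; D -> BB; Y -> i | SD | SS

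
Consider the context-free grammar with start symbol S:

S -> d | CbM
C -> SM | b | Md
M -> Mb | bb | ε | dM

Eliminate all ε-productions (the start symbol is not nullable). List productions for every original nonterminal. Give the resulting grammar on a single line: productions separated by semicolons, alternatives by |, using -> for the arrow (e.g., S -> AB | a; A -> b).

Nullable set: {M}.
S -> CbM: M nullable, giving Cb | CbM.
C -> Md: M nullable, giving Md | d.
C -> SM: M nullable, giving S | SM.
Drop M -> ε.
M -> Mb: M nullable, giving Mb | b.
M -> dM: M nullable, giving d | dM.
Unchanged (no nullable symbols): S -> d; C -> b; M -> bb.

S -> d | Cb | CbM; C -> S | b | d | Md | SM; M -> b | d | Mb | bb | dM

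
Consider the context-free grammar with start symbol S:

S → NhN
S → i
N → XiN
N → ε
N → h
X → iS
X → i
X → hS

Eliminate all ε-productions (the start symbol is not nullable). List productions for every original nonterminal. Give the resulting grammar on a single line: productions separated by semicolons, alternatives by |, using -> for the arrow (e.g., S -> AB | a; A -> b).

S -> h | i | Nh | hN | NhN; N -> h | Xi | XiN; X -> i | hS | iS

Nullable set: {N}.
S -> NhN: N, N nullable, giving Nh | NhN | h | hN.
Drop N -> ε.
N -> XiN: N nullable, giving Xi | XiN.
Unchanged (no nullable symbols): S -> i; N -> h; X -> hS; X -> i; X -> iS.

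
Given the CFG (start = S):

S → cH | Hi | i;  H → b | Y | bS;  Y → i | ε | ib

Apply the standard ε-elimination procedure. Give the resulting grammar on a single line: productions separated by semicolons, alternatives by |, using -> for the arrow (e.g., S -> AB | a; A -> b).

Nullable set: {H, Y}.
S -> Hi: H nullable, giving Hi | i.
S -> cH: H nullable, giving c | cH.
H -> Y: Y nullable, giving Y.
Drop Y -> ε.
Unchanged (no nullable symbols): S -> i; H -> b; H -> bS; Y -> i; Y -> ib.

S -> c | i | Hi | cH; H -> Y | b | bS; Y -> i | ib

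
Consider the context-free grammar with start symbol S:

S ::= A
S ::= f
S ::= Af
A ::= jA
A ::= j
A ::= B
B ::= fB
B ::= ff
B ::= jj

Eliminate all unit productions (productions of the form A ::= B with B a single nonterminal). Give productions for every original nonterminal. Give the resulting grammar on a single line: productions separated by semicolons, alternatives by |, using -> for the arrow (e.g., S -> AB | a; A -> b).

S -> f | j | Af | fB | ff | jA | jj; A -> j | fB | ff | jA | jj; B -> fB | ff | jj

Unit productions: A->B, S->A.
Unit pairs (A ⇒* B via units): (A,B), (S,A), (S,B).
S: inherits non-unit rules of {A, B, S} → Af | f | fB | ff | j | jA | jj.
A: inherits non-unit rules of {A, B} → fB | ff | j | jA | jj.
B: inherits non-unit rules of {B} → fB | ff | jj.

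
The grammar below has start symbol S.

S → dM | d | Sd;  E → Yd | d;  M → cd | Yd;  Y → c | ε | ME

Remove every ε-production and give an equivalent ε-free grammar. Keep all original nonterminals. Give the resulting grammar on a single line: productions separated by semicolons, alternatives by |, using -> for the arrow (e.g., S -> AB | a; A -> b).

S -> d | Sd | dM; E -> d | Yd; M -> d | Yd | cd; Y -> c | ME

Nullable set: {Y}.
E -> Yd: Y nullable, giving Yd | d.
M -> Yd: Y nullable, giving Yd | d.
Drop Y -> ε.
Unchanged (no nullable symbols): S -> Sd; S -> d; S -> dM; E -> d; M -> cd; Y -> ME; Y -> c.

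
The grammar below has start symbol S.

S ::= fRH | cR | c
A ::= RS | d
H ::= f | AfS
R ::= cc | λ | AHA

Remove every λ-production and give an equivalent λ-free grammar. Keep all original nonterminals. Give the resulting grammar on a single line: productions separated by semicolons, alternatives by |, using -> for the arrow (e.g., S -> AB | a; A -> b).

S -> c | cR | fH | fRH; A -> S | d | RS; H -> f | AfS; R -> cc | AHA

Nullable set: {R}.
S -> cR: R nullable, giving c | cR.
S -> fRH: R nullable, giving fH | fRH.
A -> RS: R nullable, giving RS | S.
Drop R -> λ.
Unchanged (no nullable symbols): S -> c; A -> d; H -> AfS; H -> f; R -> AHA; R -> cc.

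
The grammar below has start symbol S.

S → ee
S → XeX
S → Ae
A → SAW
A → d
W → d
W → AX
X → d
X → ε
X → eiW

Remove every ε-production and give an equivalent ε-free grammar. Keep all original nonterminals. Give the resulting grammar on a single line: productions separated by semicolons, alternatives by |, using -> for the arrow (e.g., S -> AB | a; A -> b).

Nullable set: {X}.
S -> XeX: X, X nullable, giving Xe | XeX | e | eX.
W -> AX: X nullable, giving A | AX.
Drop X -> ε.
Unchanged (no nullable symbols): S -> Ae; S -> ee; A -> SAW; A -> d; W -> d; X -> d; X -> eiW.

S -> e | Ae | Xe | eX | ee | XeX; A -> d | SAW; W -> A | d | AX; X -> d | eiW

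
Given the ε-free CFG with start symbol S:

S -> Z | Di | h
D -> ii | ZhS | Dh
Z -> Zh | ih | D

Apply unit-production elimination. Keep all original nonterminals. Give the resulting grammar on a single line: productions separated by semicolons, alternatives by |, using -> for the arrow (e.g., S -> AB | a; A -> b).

Unit productions: S->Z, Z->D.
Unit pairs (A ⇒* B via units): (S,D), (S,Z), (Z,D).
S: inherits non-unit rules of {D, S, Z} → Dh | Di | Zh | ZhS | h | ih | ii.
D: inherits non-unit rules of {D} → Dh | ZhS | ii.
Z: inherits non-unit rules of {D, Z} → Dh | Zh | ZhS | ih | ii.

S -> h | Dh | Di | Zh | ih | ii | ZhS; D -> Dh | ii | ZhS; Z -> Dh | Zh | ih | ii | ZhS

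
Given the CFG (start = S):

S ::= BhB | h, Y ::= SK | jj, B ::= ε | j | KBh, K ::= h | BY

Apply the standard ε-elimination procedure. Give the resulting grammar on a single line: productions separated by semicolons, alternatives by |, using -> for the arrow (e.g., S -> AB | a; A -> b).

Nullable set: {B}.
S -> BhB: B, B nullable, giving Bh | BhB | h | hB.
Drop B -> ε.
B -> KBh: B nullable, giving KBh | Kh.
K -> BY: B nullable, giving BY | Y.
Unchanged (no nullable symbols): S -> h; B -> j; K -> h; Y -> SK; Y -> jj.

S -> h | Bh | hB | BhB; B -> j | Kh | KBh; K -> Y | h | BY; Y -> SK | jj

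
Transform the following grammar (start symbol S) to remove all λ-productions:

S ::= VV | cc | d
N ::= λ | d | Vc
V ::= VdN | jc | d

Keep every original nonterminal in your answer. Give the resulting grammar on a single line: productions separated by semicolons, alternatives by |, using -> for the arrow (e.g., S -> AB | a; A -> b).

S -> d | VV | cc; N -> d | Vc; V -> d | Vd | jc | VdN

Nullable set: {N}.
Drop N -> λ.
V -> VdN: N nullable, giving Vd | VdN.
Unchanged (no nullable symbols): S -> VV; S -> cc; S -> d; N -> Vc; N -> d; V -> d; V -> jc.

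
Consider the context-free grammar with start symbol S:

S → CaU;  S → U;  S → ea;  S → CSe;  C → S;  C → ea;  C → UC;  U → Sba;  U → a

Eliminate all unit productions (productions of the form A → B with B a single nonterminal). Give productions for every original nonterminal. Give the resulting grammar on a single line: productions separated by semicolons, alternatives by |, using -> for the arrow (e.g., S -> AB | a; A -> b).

S -> a | ea | CSe | CaU | Sba; C -> a | UC | ea | CSe | CaU | Sba; U -> a | Sba

Unit productions: C->S, S->U.
Unit pairs (A ⇒* B via units): (C,S), (C,U), (S,U).
S: inherits non-unit rules of {S, U} → CSe | CaU | Sba | a | ea.
C: inherits non-unit rules of {C, S, U} → CSe | CaU | Sba | UC | a | ea.
U: inherits non-unit rules of {U} → Sba | a.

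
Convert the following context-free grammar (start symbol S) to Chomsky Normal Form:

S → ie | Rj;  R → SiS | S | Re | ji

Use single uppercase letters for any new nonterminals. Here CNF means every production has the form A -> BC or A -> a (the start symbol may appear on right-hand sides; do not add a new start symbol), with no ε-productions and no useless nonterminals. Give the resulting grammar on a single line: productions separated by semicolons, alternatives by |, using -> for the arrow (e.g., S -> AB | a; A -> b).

No ε-productions.
After unit-elimination: S -> Rj | ie; R -> Re | Rj | ie | ji | SiS.
TERM: introduce A -> e, C -> i, B -> j and substitute in every rule of length ≥2.
BIN: R -> SCS becomes R -> SD, D -> CS.

S -> CA | RB; A -> e; B -> j; C -> i; D -> CS; R -> BC | CA | RA | RB | SD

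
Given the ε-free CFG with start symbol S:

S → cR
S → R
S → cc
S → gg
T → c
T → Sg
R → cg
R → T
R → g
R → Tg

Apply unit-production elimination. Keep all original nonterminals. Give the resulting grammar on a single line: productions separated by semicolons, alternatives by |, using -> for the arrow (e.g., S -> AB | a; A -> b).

Unit productions: R->T, S->R.
Unit pairs (A ⇒* B via units): (R,T), (S,R), (S,T).
S: inherits non-unit rules of {R, S, T} → Sg | Tg | c | cR | cc | cg | g | gg.
R: inherits non-unit rules of {R, T} → Sg | Tg | c | cg | g.
T: inherits non-unit rules of {T} → Sg | c.

S -> c | g | Sg | Tg | cR | cc | cg | gg; R -> c | g | Sg | Tg | cg; T -> c | Sg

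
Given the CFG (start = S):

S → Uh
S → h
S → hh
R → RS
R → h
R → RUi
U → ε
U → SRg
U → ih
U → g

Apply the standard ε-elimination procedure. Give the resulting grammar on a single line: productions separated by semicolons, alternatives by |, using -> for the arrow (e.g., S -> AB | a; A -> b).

S -> h | Uh | hh; R -> h | RS | Ri | RUi; U -> g | ih | SRg

Nullable set: {U}.
S -> Uh: U nullable, giving Uh | h.
R -> RUi: U nullable, giving RUi | Ri.
Drop U -> ε.
Unchanged (no nullable symbols): S -> h; S -> hh; R -> RS; R -> h; U -> SRg; U -> g; U -> ih.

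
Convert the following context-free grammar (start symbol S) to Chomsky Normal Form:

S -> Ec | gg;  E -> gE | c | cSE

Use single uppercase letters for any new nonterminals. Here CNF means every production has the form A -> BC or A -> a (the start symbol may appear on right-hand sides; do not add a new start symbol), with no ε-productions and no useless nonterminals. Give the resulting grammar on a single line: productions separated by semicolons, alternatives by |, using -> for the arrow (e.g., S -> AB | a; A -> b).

No ε-productions.
No unit productions to eliminate.
TERM: introduce A -> c, B -> g and substitute in every rule of length ≥2.
BIN: E -> ASE becomes E -> AC, C -> SE.

S -> BB | EA; A -> c; B -> g; C -> SE; E -> c | AC | BE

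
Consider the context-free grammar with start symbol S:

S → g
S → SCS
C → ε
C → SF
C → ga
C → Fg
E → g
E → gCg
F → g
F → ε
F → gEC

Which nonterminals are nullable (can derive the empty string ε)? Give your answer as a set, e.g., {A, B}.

{C, F}

Directly nullable (have an ε-rule): {C, F}.
Not nullable: E, S — each has a terminal in every rule's right-hand side or depends on a non-nullable symbol.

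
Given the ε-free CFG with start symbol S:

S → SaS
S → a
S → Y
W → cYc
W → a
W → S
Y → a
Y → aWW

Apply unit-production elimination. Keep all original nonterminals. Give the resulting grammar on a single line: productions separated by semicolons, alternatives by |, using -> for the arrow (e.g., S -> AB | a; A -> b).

Unit productions: S->Y, W->S.
Unit pairs (A ⇒* B via units): (S,Y), (W,S), (W,Y).
S: inherits non-unit rules of {S, Y} → SaS | a | aWW.
W: inherits non-unit rules of {S, W, Y} → SaS | a | aWW | cYc.
Y: inherits non-unit rules of {Y} → a | aWW.

S -> a | SaS | aWW; W -> a | SaS | aWW | cYc; Y -> a | aWW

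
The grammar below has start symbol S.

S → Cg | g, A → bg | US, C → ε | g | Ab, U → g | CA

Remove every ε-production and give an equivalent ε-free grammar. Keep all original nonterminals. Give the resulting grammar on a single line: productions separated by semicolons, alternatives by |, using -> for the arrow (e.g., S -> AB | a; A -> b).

S -> g | Cg; A -> US | bg; C -> g | Ab; U -> A | g | CA

Nullable set: {C}.
S -> Cg: C nullable, giving Cg | g.
Drop C -> ε.
U -> CA: C nullable, giving A | CA.
Unchanged (no nullable symbols): S -> g; A -> US; A -> bg; C -> Ab; C -> g; U -> g.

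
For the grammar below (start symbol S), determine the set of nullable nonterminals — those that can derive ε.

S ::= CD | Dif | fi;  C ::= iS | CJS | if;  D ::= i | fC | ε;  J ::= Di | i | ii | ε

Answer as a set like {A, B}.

Directly nullable (have an ε-rule): {D, J}.
Not nullable: C, S — each has a terminal in every rule's right-hand side or depends on a non-nullable symbol.

{D, J}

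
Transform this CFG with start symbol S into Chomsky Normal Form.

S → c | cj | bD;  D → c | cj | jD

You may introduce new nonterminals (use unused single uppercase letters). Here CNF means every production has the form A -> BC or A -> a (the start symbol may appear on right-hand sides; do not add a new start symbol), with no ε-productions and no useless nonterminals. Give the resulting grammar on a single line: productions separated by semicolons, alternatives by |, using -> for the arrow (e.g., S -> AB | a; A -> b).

S -> c | AB | CD; A -> c; B -> j; C -> b; D -> c | AB | BD

No ε-productions.
No unit productions to eliminate.
TERM: introduce C -> b, A -> c, B -> j and substitute in every rule of length ≥2.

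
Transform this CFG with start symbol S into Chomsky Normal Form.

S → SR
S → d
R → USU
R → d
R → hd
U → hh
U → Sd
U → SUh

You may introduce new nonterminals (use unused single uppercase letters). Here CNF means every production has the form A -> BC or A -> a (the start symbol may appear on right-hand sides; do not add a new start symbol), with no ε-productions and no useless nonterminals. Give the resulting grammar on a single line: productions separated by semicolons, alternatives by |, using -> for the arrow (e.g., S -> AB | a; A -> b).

S -> d | SR; A -> h; B -> d; C -> SU; D -> UA; R -> d | AB | UC; U -> AA | SB | SD

No ε-productions.
No unit productions to eliminate.
TERM: introduce B -> d, A -> h and substitute in every rule of length ≥2.
BIN: R -> USU becomes R -> UC, C -> SU; U -> SUA becomes U -> SD, D -> UA.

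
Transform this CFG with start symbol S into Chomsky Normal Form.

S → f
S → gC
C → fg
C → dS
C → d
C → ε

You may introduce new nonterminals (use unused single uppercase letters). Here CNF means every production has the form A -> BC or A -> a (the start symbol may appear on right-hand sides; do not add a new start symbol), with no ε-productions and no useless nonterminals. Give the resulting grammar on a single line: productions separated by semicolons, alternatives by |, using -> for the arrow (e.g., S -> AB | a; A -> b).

Nullable: {C}; after ε-elimination: S -> f | g | gC; C -> d | dS | fg.
No unit productions to eliminate.
TERM: introduce A -> d, B -> f, D -> g and substitute in every rule of length ≥2.

S -> f | g | DC; A -> d; B -> f; C -> d | AS | BD; D -> g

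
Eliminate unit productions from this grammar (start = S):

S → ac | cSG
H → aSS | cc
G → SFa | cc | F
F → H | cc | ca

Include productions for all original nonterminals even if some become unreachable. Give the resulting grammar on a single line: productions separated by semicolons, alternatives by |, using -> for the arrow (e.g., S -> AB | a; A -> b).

S -> ac | cSG; F -> ca | cc | aSS; G -> ca | cc | SFa | aSS; H -> cc | aSS

Unit productions: F->H, G->F.
Unit pairs (A ⇒* B via units): (F,H), (G,F), (G,H).
S: inherits non-unit rules of {S} → ac | cSG.
F: inherits non-unit rules of {F, H} → aSS | ca | cc.
G: inherits non-unit rules of {F, G, H} → SFa | aSS | ca | cc.
H: inherits non-unit rules of {H} → aSS | cc.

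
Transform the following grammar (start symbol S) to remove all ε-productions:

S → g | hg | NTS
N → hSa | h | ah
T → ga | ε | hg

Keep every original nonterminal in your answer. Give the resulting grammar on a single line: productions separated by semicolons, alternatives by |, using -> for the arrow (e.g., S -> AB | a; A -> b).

S -> g | NS | hg | NTS; N -> h | ah | hSa; T -> ga | hg

Nullable set: {T}.
S -> NTS: T nullable, giving NS | NTS.
Drop T -> ε.
Unchanged (no nullable symbols): S -> g; S -> hg; N -> ah; N -> h; N -> hSa; T -> ga; T -> hg.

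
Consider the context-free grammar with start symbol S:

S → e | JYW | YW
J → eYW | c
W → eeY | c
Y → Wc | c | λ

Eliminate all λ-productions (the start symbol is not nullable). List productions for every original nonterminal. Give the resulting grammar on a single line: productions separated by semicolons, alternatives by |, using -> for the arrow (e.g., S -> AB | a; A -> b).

S -> W | e | JW | YW | JYW; J -> c | eW | eYW; W -> c | ee | eeY; Y -> c | Wc

Nullable set: {Y}.
S -> JYW: Y nullable, giving JW | JYW.
S -> YW: Y nullable, giving W | YW.
J -> eYW: Y nullable, giving eW | eYW.
W -> eeY: Y nullable, giving ee | eeY.
Drop Y -> λ.
Unchanged (no nullable symbols): S -> e; J -> c; W -> c; Y -> Wc; Y -> c.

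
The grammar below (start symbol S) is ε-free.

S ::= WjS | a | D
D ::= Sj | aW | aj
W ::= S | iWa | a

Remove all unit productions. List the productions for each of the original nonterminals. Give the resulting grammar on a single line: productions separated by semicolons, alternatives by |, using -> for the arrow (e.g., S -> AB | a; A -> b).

S -> a | Sj | aW | aj | WjS; D -> Sj | aW | aj; W -> a | Sj | aW | aj | WjS | iWa

Unit productions: S->D, W->S.
Unit pairs (A ⇒* B via units): (S,D), (W,D), (W,S).
S: inherits non-unit rules of {D, S} → Sj | WjS | a | aW | aj.
D: inherits non-unit rules of {D} → Sj | aW | aj.
W: inherits non-unit rules of {D, S, W} → Sj | WjS | a | aW | aj | iWa.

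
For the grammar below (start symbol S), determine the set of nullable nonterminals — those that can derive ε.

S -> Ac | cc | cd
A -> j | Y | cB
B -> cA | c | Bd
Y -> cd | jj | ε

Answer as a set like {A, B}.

Directly nullable (have an ε-rule): {Y}.
A is nullable via A -> Y (every symbol on the right is already known nullable).
Not nullable: B, S — each has a terminal in every rule's right-hand side or depends on a non-nullable symbol.

{A, Y}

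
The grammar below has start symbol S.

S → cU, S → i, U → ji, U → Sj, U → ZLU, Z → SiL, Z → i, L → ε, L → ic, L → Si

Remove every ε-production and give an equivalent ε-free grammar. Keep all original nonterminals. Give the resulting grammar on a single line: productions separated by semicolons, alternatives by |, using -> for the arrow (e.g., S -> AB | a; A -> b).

S -> i | cU; L -> Si | ic; U -> Sj | ZU | ji | ZLU; Z -> i | Si | SiL

Nullable set: {L}.
Drop L -> ε.
U -> ZLU: L nullable, giving ZLU | ZU.
Z -> SiL: L nullable, giving Si | SiL.
Unchanged (no nullable symbols): S -> cU; S -> i; L -> Si; L -> ic; U -> Sj; U -> ji; Z -> i.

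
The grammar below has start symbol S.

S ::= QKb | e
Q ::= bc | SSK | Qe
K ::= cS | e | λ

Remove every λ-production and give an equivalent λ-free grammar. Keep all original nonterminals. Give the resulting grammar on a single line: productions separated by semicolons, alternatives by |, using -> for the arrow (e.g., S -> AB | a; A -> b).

S -> e | Qb | QKb; K -> e | cS; Q -> Qe | SS | bc | SSK

Nullable set: {K}.
S -> QKb: K nullable, giving QKb | Qb.
Drop K -> λ.
Q -> SSK: K nullable, giving SS | SSK.
Unchanged (no nullable symbols): S -> e; K -> cS; K -> e; Q -> Qe; Q -> bc.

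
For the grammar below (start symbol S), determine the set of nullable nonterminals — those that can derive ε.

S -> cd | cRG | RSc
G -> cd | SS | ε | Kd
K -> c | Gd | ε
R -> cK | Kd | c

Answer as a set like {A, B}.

{G, K}

Directly nullable (have an ε-rule): {G, K}.
Not nullable: R, S — each has a terminal in every rule's right-hand side or depends on a non-nullable symbol.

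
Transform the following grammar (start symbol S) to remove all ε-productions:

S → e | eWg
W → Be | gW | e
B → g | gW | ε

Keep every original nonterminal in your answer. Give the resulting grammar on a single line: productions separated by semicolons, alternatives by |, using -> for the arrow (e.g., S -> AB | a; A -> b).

S -> e | eWg; B -> g | gW; W -> e | Be | gW

Nullable set: {B}.
Drop B -> ε.
W -> Be: B nullable, giving Be | e.
Unchanged (no nullable symbols): S -> e; S -> eWg; B -> g; B -> gW; W -> e; W -> gW.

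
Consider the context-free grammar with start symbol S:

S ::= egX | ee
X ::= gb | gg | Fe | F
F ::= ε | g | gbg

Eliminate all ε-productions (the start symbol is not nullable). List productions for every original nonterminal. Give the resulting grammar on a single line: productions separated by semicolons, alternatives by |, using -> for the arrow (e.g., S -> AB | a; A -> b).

S -> ee | eg | egX; F -> g | gbg; X -> F | e | Fe | gb | gg

Nullable set: {F, X}.
S -> egX: X nullable, giving eg | egX.
Drop F -> ε.
X -> F: F nullable, giving F.
X -> Fe: F nullable, giving Fe | e.
Unchanged (no nullable symbols): S -> ee; F -> g; F -> gbg; X -> gb; X -> gg.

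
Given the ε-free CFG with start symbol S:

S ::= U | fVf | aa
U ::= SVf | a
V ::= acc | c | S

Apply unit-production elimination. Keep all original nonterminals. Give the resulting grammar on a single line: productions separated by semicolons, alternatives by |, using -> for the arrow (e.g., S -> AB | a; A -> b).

S -> a | aa | SVf | fVf; U -> a | SVf; V -> a | c | aa | SVf | acc | fVf

Unit productions: S->U, V->S.
Unit pairs (A ⇒* B via units): (S,U), (V,S), (V,U).
S: inherits non-unit rules of {S, U} → SVf | a | aa | fVf.
U: inherits non-unit rules of {U} → SVf | a.
V: inherits non-unit rules of {S, U, V} → SVf | a | aa | acc | c | fVf.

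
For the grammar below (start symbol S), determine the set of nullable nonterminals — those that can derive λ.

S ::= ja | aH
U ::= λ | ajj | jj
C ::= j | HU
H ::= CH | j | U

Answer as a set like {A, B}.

Directly nullable (have an ε-rule): {U}.
H is nullable via H -> U (every symbol on the right is already known nullable).
C is nullable via C -> HU (every symbol on the right is already known nullable).
Not nullable: S — each has a terminal in every rule's right-hand side or depends on a non-nullable symbol.

{C, H, U}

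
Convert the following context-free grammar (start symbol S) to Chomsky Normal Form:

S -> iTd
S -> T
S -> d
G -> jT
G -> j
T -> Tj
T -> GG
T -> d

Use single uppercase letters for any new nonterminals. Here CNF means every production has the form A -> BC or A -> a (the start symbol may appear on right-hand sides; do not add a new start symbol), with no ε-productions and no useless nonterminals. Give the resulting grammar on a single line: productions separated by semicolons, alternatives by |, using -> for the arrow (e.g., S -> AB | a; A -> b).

No ε-productions.
After unit-elimination: S -> d | GG | Tj | iTd; G -> j | jT; T -> d | GG | Tj.
TERM: introduce C -> d, B -> i, A -> j and substitute in every rule of length ≥2.
BIN: S -> BTC becomes S -> BD, D -> TC.

S -> d | BD | GG | TA; A -> j; B -> i; C -> d; D -> TC; G -> j | AT; T -> d | GG | TA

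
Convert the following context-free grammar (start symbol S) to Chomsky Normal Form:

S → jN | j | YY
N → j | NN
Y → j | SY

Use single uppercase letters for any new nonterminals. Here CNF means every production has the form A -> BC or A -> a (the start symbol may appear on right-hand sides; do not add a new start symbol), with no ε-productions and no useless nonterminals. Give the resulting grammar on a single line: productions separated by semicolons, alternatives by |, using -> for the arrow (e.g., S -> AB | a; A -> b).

S -> j | AN | YY; A -> j; N -> j | NN; Y -> j | SY

No ε-productions.
No unit productions to eliminate.
TERM: introduce A -> j and substitute in every rule of length ≥2.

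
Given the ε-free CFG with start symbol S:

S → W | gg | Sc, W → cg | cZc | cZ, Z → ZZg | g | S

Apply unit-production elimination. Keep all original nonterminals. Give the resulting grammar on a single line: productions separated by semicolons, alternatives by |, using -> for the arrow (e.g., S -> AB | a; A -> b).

Unit productions: S->W, Z->S.
Unit pairs (A ⇒* B via units): (S,W), (Z,S), (Z,W).
S: inherits non-unit rules of {S, W} → Sc | cZ | cZc | cg | gg.
W: inherits non-unit rules of {W} → cZ | cZc | cg.
Z: inherits non-unit rules of {S, W, Z} → Sc | ZZg | cZ | cZc | cg | g | gg.

S -> Sc | cZ | cg | gg | cZc; W -> cZ | cg | cZc; Z -> g | Sc | cZ | cg | gg | ZZg | cZc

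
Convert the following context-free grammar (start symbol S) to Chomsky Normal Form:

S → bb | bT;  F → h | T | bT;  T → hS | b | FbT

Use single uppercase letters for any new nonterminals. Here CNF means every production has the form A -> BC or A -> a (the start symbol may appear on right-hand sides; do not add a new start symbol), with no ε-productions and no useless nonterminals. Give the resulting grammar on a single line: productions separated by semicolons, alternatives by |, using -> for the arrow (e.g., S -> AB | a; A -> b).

S -> AA | AT; A -> b; B -> h; C -> AT; D -> AT; F -> b | h | AT | BS | FC; T -> b | BS | FD

No ε-productions.
After unit-elimination: S -> bT | bb; F -> b | h | bT | hS | FbT; T -> b | hS | FbT.
TERM: introduce A -> b, B -> h and substitute in every rule of length ≥2.
BIN: F -> FAT becomes F -> FC, C -> AT; T -> FAT becomes T -> FD, D -> AT.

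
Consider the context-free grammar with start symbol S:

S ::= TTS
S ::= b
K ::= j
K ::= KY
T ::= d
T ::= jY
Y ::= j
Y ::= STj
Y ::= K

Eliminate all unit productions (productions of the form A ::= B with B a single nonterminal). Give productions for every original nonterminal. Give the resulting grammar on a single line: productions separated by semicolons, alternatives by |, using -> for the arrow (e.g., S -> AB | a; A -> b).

Unit productions: Y->K.
Unit pairs (A ⇒* B via units): (Y,K).
S: inherits non-unit rules of {S} → TTS | b.
K: inherits non-unit rules of {K} → KY | j.
T: inherits non-unit rules of {T} → d | jY.
Y: inherits non-unit rules of {K, Y} → KY | STj | j.

S -> b | TTS; K -> j | KY; T -> d | jY; Y -> j | KY | STj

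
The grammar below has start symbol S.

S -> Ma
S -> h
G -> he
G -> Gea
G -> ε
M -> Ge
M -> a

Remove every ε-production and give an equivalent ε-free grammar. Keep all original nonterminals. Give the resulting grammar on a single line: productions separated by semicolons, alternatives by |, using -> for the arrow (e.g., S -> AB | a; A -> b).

Nullable set: {G}.
Drop G -> ε.
G -> Gea: G nullable, giving Gea | ea.
M -> Ge: G nullable, giving Ge | e.
Unchanged (no nullable symbols): S -> Ma; S -> h; G -> he; M -> a.

S -> h | Ma; G -> ea | he | Gea; M -> a | e | Ge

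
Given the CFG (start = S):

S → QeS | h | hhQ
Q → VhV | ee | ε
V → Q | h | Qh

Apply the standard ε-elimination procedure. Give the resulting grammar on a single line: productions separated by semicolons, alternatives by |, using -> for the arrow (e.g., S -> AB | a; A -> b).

S -> h | eS | hh | QeS | hhQ; Q -> h | Vh | ee | hV | VhV; V -> Q | h | Qh

Nullable set: {Q, V}.
S -> QeS: Q nullable, giving QeS | eS.
S -> hhQ: Q nullable, giving hh | hhQ.
Drop Q -> ε.
Q -> VhV: V, V nullable, giving Vh | VhV | h | hV.
V -> Q: Q nullable, giving Q.
V -> Qh: Q nullable, giving Qh | h.
Unchanged (no nullable symbols): S -> h; Q -> ee; V -> h.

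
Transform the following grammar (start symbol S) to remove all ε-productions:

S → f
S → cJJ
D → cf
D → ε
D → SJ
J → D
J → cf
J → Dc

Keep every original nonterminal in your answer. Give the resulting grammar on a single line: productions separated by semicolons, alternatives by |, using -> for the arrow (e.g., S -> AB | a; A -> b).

S -> c | f | cJ | cJJ; D -> S | SJ | cf; J -> D | c | Dc | cf

Nullable set: {D, J}.
S -> cJJ: J, J nullable, giving c | cJ | cJJ.
Drop D -> ε.
D -> SJ: J nullable, giving S | SJ.
J -> D: D nullable, giving D.
J -> Dc: D nullable, giving Dc | c.
Unchanged (no nullable symbols): S -> f; D -> cf; J -> cf.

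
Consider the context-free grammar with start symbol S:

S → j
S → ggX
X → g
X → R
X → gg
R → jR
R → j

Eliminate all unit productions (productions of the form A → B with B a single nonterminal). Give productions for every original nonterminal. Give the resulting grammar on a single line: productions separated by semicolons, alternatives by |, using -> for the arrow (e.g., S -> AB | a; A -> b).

Unit productions: X->R.
Unit pairs (A ⇒* B via units): (X,R).
S: inherits non-unit rules of {S} → ggX | j.
R: inherits non-unit rules of {R} → j | jR.
X: inherits non-unit rules of {R, X} → g | gg | j | jR.

S -> j | ggX; R -> j | jR; X -> g | j | gg | jR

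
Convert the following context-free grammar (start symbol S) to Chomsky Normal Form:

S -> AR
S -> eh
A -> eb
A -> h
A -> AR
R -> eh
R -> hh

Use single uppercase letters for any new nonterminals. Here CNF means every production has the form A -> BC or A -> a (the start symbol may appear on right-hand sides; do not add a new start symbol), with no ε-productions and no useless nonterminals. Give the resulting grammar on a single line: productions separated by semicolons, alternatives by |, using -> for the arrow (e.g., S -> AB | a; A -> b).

S -> AR | BD; A -> h | AR | BC; B -> e; C -> b; D -> h; R -> BD | DD

No ε-productions.
No unit productions to eliminate.
TERM: introduce C -> b, B -> e, D -> h and substitute in every rule of length ≥2.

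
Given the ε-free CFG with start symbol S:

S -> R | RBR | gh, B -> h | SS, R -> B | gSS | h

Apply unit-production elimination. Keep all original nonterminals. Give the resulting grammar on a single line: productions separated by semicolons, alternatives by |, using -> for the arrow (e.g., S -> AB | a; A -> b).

S -> h | SS | gh | RBR | gSS; B -> h | SS; R -> h | SS | gSS

Unit productions: R->B, S->R.
Unit pairs (A ⇒* B via units): (R,B), (S,B), (S,R).
S: inherits non-unit rules of {B, R, S} → RBR | SS | gSS | gh | h.
B: inherits non-unit rules of {B} → SS | h.
R: inherits non-unit rules of {B, R} → SS | gSS | h.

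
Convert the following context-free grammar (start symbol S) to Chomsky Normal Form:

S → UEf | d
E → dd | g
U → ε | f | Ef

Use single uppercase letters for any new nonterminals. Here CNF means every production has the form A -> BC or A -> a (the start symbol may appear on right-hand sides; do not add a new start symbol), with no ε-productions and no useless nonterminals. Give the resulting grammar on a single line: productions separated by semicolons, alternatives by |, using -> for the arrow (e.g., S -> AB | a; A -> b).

Nullable: {U}; after ε-elimination: S -> d | Ef | UEf; E -> g | dd; U -> f | Ef.
No unit productions to eliminate.
TERM: introduce A -> d, B -> f and substitute in every rule of length ≥2.
BIN: S -> UEB becomes S -> UC, C -> EB.

S -> d | EB | UC; A -> d; B -> f; C -> EB; E -> g | AA; U -> f | EB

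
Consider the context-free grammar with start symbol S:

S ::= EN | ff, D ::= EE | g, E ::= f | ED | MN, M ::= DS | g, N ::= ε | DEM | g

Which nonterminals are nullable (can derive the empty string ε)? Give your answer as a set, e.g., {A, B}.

Directly nullable (have an ε-rule): {N}.
Not nullable: D, E, M, S — each has a terminal in every rule's right-hand side or depends on a non-nullable symbol.

{N}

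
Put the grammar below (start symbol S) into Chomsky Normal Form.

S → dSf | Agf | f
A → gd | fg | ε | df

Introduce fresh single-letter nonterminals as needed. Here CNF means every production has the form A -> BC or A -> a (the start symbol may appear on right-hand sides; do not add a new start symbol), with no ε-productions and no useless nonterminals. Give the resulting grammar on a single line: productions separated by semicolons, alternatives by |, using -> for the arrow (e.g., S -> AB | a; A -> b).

Nullable: {A}; after ε-elimination: S -> f | gf | Agf | dSf; A -> df | fg | gd.
No unit productions to eliminate.
TERM: introduce B -> d, C -> f, D -> g and substitute in every rule of length ≥2.
BIN: S -> ADC becomes S -> AE, E -> DC; S -> BSC becomes S -> BF, F -> SC.

S -> f | AE | BF | DC; A -> BC | CD | DB; B -> d; C -> f; D -> g; E -> DC; F -> SC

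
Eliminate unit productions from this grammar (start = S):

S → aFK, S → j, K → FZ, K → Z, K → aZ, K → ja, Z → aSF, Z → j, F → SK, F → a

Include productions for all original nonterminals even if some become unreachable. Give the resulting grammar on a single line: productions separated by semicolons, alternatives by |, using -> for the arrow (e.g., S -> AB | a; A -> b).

S -> j | aFK; F -> a | SK; K -> j | FZ | aZ | ja | aSF; Z -> j | aSF

Unit productions: K->Z.
Unit pairs (A ⇒* B via units): (K,Z).
S: inherits non-unit rules of {S} → aFK | j.
F: inherits non-unit rules of {F} → SK | a.
K: inherits non-unit rules of {K, Z} → FZ | aSF | aZ | j | ja.
Z: inherits non-unit rules of {Z} → aSF | j.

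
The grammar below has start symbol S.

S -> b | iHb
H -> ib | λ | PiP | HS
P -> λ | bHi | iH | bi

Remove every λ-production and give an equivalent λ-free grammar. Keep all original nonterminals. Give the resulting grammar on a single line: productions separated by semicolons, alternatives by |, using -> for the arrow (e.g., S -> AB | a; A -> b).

Nullable set: {H, P}.
S -> iHb: H nullable, giving iHb | ib.
Drop H -> λ.
H -> HS: H nullable, giving HS | S.
H -> PiP: P, P nullable, giving Pi | PiP | i | iP.
Drop P -> λ.
P -> bHi: H nullable, giving bHi | bi.
P -> iH: H nullable, giving i | iH.
Unchanged (no nullable symbols): S -> b; H -> ib; P -> bi.

S -> b | ib | iHb; H -> S | i | HS | Pi | iP | ib | PiP; P -> i | bi | iH | bHi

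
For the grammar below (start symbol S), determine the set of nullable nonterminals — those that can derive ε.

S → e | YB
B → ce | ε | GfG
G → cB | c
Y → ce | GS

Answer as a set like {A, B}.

Directly nullable (have an ε-rule): {B}.
Not nullable: G, S, Y — each has a terminal in every rule's right-hand side or depends on a non-nullable symbol.

{B}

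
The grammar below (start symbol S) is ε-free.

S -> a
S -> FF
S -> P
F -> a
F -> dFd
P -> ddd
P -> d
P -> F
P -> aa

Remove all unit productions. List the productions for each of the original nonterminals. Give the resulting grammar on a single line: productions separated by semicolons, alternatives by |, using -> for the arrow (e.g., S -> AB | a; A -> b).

S -> a | d | FF | aa | dFd | ddd; F -> a | dFd; P -> a | d | aa | dFd | ddd

Unit productions: P->F, S->P.
Unit pairs (A ⇒* B via units): (P,F), (S,F), (S,P).
S: inherits non-unit rules of {F, P, S} → FF | a | aa | d | dFd | ddd.
F: inherits non-unit rules of {F} → a | dFd.
P: inherits non-unit rules of {F, P} → a | aa | d | dFd | ddd.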